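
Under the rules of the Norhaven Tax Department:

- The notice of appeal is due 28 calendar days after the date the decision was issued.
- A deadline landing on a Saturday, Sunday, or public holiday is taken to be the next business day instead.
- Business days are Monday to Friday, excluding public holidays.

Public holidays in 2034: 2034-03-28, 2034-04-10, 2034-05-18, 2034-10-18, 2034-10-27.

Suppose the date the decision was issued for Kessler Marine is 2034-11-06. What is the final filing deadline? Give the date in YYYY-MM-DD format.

28 calendar days after 2034-11-06 is 2034-12-04.
2034-12-04 is a Monday and not a listed holiday, so it stands.
The final due date is 2034-12-04.

2034-12-04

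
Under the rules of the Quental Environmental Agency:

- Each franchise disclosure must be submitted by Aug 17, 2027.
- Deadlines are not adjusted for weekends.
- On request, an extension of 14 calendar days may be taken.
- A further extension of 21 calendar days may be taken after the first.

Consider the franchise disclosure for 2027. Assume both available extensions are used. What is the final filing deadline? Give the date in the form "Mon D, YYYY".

Start from the fixed due date, Aug 17, 2027.
Aug 17, 2027 is a Tuesday; no weekend or holiday adjustment applies.
With the 14-day extension, Aug 17, 2027 becomes Aug 31, 2027.
Aug 31, 2027 falls on a Tuesday. The rules make no weekend/holiday allowance, so it remains Aug 31, 2027.
The 21-calendar-day extension moves the deadline from Aug 31, 2027 to Sep 21, 2027.
Sep 21, 2027 is a Tuesday; no weekend or holiday adjustment applies.
So the filing is due Sep 21, 2027.

Sep 21, 2027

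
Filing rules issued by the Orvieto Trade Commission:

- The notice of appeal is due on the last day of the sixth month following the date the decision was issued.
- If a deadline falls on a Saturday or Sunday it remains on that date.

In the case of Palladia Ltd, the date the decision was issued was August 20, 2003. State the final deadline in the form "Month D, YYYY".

6 months after August 20, 2003 is February 2004; that month ends on February 29, 2004.
February 29, 2004 is a Sunday; no weekend or holiday adjustment applies.
Deadline: February 29, 2004.

February 29, 2004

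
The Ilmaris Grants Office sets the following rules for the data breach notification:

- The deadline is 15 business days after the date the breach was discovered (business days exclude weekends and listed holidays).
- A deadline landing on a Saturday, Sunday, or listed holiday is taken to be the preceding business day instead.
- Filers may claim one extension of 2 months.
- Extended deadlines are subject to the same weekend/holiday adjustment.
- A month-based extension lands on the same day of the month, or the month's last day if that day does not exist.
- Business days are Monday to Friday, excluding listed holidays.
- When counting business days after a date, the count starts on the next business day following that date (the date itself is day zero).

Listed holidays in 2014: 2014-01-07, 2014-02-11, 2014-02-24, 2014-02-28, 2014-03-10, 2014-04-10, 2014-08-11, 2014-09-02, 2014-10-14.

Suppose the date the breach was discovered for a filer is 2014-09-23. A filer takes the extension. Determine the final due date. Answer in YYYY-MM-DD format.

15 business days after 2014-09-23, excluding weekends and holidays, is 2014-10-15.
2014-10-15 falls on a Wednesday, which is a business day, so no adjustment is needed.
Add 2 months to 2014-10-15: 2014-12-15.
2014-12-15 is a Monday and not a listed holiday, so it stands.
Deadline: 2014-12-15.

2014-12-15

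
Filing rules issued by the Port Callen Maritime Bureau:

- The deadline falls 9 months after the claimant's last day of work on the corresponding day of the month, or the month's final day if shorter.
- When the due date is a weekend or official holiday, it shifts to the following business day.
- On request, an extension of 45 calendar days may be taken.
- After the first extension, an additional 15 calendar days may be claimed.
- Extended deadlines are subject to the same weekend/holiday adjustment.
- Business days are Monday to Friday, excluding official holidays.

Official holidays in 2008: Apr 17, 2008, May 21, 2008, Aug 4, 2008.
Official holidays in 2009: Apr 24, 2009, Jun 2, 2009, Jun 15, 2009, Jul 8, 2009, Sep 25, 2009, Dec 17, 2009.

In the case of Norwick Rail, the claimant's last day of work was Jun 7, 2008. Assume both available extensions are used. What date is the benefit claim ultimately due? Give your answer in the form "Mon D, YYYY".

Moving 9 months forward from Jun 7, 2008 on the corresponding day gives Mar 7, 2009.
Mar 7, 2009 is a Saturday; the next business day is Mar 9, 2009 (Monday).
Add the 45 calendar-day extension to Mar 9, 2009: Apr 23, 2009.
Since Apr 23, 2009 is a Thursday and not a holiday, the date is unchanged.
Add the 15 calendar-day extension to Apr 23, 2009: May 8, 2009.
May 8, 2009 falls on a Friday, which is a business day, so no adjustment is needed.
Final deadline: May 8, 2009.

May 8, 2009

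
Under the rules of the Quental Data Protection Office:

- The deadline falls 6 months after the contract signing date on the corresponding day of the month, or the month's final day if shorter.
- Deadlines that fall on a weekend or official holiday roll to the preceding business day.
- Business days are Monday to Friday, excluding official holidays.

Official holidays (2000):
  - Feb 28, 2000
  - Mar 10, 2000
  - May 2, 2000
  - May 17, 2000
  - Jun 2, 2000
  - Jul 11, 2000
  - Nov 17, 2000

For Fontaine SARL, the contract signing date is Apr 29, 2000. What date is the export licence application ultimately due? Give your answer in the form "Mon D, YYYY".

Oct 27, 2000

6 months from Apr 29, 2000 is Oct 29, 2000.
Oct 29, 2000 falls on a Sunday. Rolling to the preceding business day gives Oct 27, 2000, a Friday.
Deadline: Oct 27, 2000.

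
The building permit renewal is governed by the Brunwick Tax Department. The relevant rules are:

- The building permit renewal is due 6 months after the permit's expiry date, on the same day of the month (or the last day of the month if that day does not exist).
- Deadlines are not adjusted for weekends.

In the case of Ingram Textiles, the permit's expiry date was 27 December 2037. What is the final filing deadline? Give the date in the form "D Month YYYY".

Moving 6 months forward from 27 December 2037 on the corresponding day gives 27 June 2038.
27 June 2038 is a Sunday; no weekend or holiday adjustment applies.
Final deadline: 27 June 2038.

27 June 2038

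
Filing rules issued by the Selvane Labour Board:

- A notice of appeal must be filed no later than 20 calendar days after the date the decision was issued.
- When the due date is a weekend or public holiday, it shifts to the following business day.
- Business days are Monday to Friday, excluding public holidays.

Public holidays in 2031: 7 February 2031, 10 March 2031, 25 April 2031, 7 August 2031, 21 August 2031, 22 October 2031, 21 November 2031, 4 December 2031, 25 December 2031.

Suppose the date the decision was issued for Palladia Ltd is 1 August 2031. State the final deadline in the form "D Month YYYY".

From 1 August 2031, 20 calendar days later is 21 August 2031.
21 August 2031 is a listed holiday; the next business day is 22 August 2031 (Friday).
Final deadline: 22 August 2031.

22 August 2031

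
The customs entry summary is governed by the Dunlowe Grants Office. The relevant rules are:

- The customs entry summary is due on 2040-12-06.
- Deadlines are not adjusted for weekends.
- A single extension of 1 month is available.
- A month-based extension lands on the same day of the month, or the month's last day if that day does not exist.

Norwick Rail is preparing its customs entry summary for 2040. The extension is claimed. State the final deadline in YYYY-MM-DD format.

2041-01-06

The statutory due date is 2040-12-06.
2040-12-06 is a Thursday; no weekend or holiday adjustment applies.
Applying the 1 month extension: 1 month after 2040-12-06 is 2041-01-06.
No adjustment is made for weekends or holidays, so 2041-01-06 stands.
The final due date is 2041-01-06.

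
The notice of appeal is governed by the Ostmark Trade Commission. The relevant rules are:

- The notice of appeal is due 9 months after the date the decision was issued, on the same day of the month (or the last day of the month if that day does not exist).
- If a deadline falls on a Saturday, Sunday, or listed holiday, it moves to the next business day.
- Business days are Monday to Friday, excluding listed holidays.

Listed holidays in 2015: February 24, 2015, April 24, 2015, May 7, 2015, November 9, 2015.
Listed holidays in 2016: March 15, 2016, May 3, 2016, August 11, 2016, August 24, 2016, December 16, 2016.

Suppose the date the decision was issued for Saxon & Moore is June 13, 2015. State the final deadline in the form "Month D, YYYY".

March 14, 2016

9 months after June 13, 2015, on the same day of the month, is March 13, 2016.
Because March 13, 2016 is a Sunday, the deadline becomes March 14, 2016 (Monday).
So the filing is due March 14, 2016.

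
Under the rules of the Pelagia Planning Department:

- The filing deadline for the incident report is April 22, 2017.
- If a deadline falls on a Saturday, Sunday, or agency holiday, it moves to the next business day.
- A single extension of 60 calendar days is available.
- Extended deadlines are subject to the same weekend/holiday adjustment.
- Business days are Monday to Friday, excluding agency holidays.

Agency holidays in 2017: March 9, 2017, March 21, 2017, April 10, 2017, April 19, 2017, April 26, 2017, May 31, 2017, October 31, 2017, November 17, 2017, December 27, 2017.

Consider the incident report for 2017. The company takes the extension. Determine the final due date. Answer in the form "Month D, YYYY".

June 23, 2017

The statutory due date is April 22, 2017.
April 22, 2017 falls on a Saturday. Rolling to the next business day gives April 24, 2017, a Monday.
With the 60-day extension, April 24, 2017 becomes June 23, 2017.
June 23, 2017 is a Friday and not a listed holiday, so it stands.
The final due date is June 23, 2017.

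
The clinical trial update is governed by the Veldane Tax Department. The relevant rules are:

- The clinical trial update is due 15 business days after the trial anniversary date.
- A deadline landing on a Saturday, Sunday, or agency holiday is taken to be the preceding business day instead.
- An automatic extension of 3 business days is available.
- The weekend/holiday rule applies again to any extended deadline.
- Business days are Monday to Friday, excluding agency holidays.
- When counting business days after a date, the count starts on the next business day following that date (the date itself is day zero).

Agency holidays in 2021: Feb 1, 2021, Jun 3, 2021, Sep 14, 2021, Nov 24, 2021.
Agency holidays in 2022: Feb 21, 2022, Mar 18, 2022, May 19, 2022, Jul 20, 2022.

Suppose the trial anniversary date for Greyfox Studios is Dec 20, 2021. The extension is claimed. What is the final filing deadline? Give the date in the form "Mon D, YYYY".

Jan 13, 2022

Counting 15 business days after Dec 20, 2021 (skipping weekends and listed holidays) reaches Jan 10, 2022.
Since Jan 10, 2022 is a Monday and not a holiday, the date is unchanged.
Counting 3 further business days from Jan 10, 2022 reaches Jan 13, 2022.
Jan 13, 2022 falls on a Thursday, which is a business day, so no adjustment is needed.
Deadline: Jan 13, 2022.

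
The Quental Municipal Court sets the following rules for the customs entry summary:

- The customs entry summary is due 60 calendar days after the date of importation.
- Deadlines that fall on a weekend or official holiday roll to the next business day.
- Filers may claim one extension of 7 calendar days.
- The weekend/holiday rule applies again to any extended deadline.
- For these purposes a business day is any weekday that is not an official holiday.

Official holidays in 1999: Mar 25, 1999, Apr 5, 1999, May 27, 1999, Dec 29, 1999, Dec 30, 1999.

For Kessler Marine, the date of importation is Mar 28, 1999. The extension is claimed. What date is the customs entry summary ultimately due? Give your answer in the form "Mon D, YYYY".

Trigger date Mar 28, 1999 + 60 calendar days = May 27, 1999.
Because May 27, 1999 is a listed holiday, the deadline becomes May 28, 1999 (Friday).
With the 7-day extension, May 28, 1999 becomes Jun 4, 1999.
Jun 4, 1999 is a Friday and not a listed holiday, so it stands.
The final due date is Jun 4, 1999.

Jun 4, 1999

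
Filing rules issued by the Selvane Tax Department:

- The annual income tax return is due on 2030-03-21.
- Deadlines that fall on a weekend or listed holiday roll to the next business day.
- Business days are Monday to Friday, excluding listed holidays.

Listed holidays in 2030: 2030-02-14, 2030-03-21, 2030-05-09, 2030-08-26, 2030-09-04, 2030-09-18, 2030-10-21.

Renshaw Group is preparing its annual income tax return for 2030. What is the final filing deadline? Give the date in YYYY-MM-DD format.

Start from the fixed due date, 2030-03-21.
2030-03-21 is a listed holiday, so it moves to the next business day, 2030-03-22 (Friday).
So the filing is due 2030-03-22.

2030-03-22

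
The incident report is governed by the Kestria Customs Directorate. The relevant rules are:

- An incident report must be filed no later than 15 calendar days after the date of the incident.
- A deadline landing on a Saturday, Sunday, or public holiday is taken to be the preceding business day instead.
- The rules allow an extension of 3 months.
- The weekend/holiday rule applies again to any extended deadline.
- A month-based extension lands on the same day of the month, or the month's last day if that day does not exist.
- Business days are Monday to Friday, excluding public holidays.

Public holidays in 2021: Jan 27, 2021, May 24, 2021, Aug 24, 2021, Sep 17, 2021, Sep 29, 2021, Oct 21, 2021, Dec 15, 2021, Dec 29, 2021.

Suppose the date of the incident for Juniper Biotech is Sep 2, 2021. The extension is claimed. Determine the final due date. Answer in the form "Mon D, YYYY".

15 calendar days after Sep 2, 2021 is Sep 17, 2021.
Sep 17, 2021 is a listed holiday; the preceding business day is Sep 16, 2021 (Thursday).
The 3 months extension carries Sep 16, 2021 to Dec 16, 2021.
Since Dec 16, 2021 is a Thursday and not a holiday, the date is unchanged.
Deadline: Dec 16, 2021.

Dec 16, 2021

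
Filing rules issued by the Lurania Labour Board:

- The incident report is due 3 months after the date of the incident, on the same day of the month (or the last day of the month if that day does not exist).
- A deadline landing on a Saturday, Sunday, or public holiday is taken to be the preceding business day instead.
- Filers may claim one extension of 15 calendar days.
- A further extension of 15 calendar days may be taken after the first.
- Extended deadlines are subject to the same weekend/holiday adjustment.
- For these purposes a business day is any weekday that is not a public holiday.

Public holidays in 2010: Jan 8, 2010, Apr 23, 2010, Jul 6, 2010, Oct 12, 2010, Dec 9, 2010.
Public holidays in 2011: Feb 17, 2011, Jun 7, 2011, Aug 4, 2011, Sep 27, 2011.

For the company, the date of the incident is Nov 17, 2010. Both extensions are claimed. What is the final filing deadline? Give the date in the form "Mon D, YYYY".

3 months after Nov 17, 2010, on the same day of the month, is Feb 17, 2011.
Feb 17, 2011 is a listed holiday; the preceding business day is Feb 16, 2011 (Wednesday).
Applying the 15-calendar-day extension: Feb 16, 2011 + 15 days = Mar 3, 2011.
Since Mar 3, 2011 is a Thursday and not a holiday, the date is unchanged.
Applying the 15-calendar-day extension: Mar 3, 2011 + 15 days = Mar 18, 2011.
Mar 18, 2011 is a Friday and not a listed holiday, so it stands.
The final due date is Mar 18, 2011.

Mar 18, 2011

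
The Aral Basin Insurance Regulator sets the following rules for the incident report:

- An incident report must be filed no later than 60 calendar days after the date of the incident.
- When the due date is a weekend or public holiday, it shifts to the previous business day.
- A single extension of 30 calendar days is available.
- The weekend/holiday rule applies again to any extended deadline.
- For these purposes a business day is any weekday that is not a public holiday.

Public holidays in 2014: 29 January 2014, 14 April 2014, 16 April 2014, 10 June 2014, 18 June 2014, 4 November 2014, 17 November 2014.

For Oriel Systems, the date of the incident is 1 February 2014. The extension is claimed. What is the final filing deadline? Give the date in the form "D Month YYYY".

2 May 2014

Adding 60 calendar days to 1 February 2014 gives 2 April 2014.
Since 2 April 2014 is a Wednesday and not a holiday, the date is unchanged.
Applying the 30-calendar-day extension: 2 April 2014 + 30 days = 2 May 2014.
2 May 2014 falls on a Friday, which is a business day, so no adjustment is needed.
The final due date is 2 May 2014.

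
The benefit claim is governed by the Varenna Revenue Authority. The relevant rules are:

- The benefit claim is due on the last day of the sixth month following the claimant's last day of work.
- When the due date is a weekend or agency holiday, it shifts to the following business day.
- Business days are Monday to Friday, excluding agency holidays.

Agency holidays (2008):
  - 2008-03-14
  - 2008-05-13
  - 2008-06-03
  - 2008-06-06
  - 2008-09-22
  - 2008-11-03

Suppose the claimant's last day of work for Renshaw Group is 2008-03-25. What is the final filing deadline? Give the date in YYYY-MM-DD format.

6 months after 2008-03-25 falls in September 2008; the last day of that month is 2008-09-30.
2008-09-30 (Tuesday) is already a business day.
Final deadline: 2008-09-30.

2008-09-30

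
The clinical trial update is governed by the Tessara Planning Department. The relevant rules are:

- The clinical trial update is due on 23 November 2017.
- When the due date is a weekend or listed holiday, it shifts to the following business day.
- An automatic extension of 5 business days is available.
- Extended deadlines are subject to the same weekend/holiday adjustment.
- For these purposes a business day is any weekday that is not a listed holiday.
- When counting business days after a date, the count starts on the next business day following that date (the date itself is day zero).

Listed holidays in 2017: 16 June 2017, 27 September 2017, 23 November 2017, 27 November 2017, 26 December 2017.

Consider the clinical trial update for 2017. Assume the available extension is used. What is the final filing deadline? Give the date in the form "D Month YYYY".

The stated deadline is 23 November 2017.
23 November 2017 is a listed holiday, so it moves to the next business day, 24 November 2017 (Friday).
Counting 5 further business days from 24 November 2017 reaches 4 December 2017.
4 December 2017 (Monday) is already a business day.
The final due date is 4 December 2017.

4 December 2017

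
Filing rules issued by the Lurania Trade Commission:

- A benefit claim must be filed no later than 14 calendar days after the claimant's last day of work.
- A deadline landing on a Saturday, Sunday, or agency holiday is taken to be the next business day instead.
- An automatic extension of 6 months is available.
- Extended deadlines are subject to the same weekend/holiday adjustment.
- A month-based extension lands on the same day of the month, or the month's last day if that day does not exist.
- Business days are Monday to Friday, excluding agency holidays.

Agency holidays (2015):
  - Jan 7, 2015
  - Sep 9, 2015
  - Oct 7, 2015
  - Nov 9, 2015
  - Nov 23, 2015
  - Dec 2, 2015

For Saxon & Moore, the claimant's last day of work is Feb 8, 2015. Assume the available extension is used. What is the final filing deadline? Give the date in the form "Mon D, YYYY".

Aug 24, 2015

Trigger date Feb 8, 2015 + 14 calendar days = Feb 22, 2015.
Because Feb 22, 2015 is a Sunday, the deadline becomes Feb 23, 2015 (Monday).
The 6 months extension carries Feb 23, 2015 to Aug 23, 2015.
Aug 23, 2015 is a Sunday; the next business day is Aug 24, 2015 (Monday).
Deadline: Aug 24, 2015.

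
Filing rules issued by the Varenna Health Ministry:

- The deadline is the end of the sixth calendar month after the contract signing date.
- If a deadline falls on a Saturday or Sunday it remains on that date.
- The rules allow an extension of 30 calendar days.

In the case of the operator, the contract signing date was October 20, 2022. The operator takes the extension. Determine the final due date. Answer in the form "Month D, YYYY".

6 months after October 20, 2022 falls in April 2023; the last day of that month is April 30, 2023.
April 30, 2023 falls on a Sunday. The rules make no weekend/holiday allowance, so it remains April 30, 2023.
With the 30-day extension, April 30, 2023 becomes May 30, 2023.
No adjustment is made for weekends or holidays, so May 30, 2023 stands.
The final due date is May 30, 2023.

May 30, 2023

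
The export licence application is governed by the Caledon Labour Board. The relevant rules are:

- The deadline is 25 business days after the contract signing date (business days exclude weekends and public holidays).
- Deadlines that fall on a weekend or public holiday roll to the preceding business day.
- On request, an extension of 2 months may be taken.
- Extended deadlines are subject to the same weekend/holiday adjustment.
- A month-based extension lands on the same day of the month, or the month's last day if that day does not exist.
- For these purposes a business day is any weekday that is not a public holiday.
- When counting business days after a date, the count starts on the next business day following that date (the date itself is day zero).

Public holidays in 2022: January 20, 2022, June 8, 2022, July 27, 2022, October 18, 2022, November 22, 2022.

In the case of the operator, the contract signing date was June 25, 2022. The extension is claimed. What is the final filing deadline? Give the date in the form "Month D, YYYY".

September 30, 2022

25 business days after June 25, 2022, excluding weekends and holidays, is August 1, 2022.
August 1, 2022 falls on a Monday, which is a business day, so no adjustment is needed.
The 2 months extension carries August 1, 2022 to October 1, 2022.
Because October 1, 2022 is a Saturday, the deadline becomes September 30, 2022 (Friday).
Final deadline: September 30, 2022.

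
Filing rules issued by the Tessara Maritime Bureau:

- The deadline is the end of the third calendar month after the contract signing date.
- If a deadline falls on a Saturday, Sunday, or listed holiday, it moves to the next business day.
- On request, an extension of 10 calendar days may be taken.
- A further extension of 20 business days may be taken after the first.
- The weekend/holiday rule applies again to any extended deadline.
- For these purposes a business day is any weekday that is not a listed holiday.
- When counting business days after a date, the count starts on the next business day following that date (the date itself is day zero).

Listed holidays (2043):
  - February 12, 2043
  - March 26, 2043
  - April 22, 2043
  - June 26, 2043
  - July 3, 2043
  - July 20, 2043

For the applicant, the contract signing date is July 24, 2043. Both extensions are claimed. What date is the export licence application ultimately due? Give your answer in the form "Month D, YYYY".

The third month after July 24, 2043 is October 2043, whose last day is October 31, 2043.
October 31, 2043 falls on a Saturday. Rolling to the next business day gives November 2, 2043, a Monday.
Add the 10 calendar-day extension to November 2, 2043: November 12, 2043.
November 12, 2043 falls on a Thursday, which is a business day, so no adjustment is needed.
Counting 20 further business days from November 12, 2043 reaches December 10, 2043.
December 10, 2043 falls on a Thursday, which is a business day, so no adjustment is needed.
The final due date is December 10, 2043.

December 10, 2043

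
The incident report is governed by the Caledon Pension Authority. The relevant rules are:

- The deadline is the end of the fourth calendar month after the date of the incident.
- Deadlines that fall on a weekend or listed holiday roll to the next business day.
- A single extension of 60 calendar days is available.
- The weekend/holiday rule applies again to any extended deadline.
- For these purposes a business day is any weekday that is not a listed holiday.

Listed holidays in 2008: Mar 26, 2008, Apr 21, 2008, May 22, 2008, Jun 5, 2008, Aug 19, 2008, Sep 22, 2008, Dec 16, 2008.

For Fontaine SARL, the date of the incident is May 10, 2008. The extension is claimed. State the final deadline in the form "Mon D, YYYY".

Dec 1, 2008

4 months after May 10, 2008 is September 2008; that month ends on Sep 30, 2008.
Since Sep 30, 2008 is a Tuesday and not a holiday, the date is unchanged.
The 60-calendar-day extension moves the deadline from Sep 30, 2008 to Nov 29, 2008.
Nov 29, 2008 is a Saturday, so it moves to the next business day, Dec 1, 2008 (Monday).
The final due date is Dec 1, 2008.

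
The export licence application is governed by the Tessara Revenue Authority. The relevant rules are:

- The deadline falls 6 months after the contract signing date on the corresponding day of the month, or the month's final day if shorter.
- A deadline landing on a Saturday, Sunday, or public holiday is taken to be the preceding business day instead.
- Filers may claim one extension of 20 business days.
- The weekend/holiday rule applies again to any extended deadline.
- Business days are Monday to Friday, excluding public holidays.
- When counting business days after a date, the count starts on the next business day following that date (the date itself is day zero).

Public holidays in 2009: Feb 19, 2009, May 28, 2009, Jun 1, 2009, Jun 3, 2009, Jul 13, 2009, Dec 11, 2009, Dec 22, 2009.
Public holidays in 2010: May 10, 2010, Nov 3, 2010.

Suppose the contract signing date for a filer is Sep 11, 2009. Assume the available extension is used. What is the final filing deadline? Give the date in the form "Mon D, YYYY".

Apr 8, 2010

Moving 6 months forward from Sep 11, 2009 on the corresponding day gives Mar 11, 2010.
Since Mar 11, 2010 is a Thursday and not a holiday, the date is unchanged.
The 20-business-day extension runs from Mar 11, 2010 to Apr 8, 2010.
Apr 8, 2010 is a Thursday and not a listed holiday, so it stands.
The final due date is Apr 8, 2010.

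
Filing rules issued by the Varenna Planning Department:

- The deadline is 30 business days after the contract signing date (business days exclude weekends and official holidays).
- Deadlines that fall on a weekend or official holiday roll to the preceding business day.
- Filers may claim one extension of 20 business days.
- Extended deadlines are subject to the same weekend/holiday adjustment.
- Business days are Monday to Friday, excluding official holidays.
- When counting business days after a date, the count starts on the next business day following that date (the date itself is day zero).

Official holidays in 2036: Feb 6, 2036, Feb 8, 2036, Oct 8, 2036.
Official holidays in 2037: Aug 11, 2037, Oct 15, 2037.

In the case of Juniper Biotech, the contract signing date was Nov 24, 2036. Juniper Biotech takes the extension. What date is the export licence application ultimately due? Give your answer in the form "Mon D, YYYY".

30 business days after Nov 24, 2036, excluding weekends and holidays, is Jan 5, 2037.
Jan 5, 2037 is a Monday and not a listed holiday, so it stands.
Counting 20 further business days from Jan 5, 2037 reaches Feb 2, 2037.
Feb 2, 2037 (Monday) is already a business day.
Deadline: Feb 2, 2037.

Feb 2, 2037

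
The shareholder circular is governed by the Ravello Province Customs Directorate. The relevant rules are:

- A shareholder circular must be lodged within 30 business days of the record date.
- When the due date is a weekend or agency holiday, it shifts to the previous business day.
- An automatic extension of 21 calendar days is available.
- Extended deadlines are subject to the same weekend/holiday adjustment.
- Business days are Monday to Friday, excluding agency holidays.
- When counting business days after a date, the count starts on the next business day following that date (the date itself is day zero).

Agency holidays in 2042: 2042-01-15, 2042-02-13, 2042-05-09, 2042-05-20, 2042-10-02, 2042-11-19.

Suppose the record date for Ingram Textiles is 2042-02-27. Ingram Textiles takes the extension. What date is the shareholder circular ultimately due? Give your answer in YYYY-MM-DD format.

2042-05-01

Starting the day after 2042-02-27 and counting 30 business days lands on 2042-04-10.
2042-04-10 (Thursday) is already a business day.
With the 21-day extension, 2042-04-10 becomes 2042-05-01.
2042-05-01 (Thursday) is already a business day.
So the filing is due 2042-05-01.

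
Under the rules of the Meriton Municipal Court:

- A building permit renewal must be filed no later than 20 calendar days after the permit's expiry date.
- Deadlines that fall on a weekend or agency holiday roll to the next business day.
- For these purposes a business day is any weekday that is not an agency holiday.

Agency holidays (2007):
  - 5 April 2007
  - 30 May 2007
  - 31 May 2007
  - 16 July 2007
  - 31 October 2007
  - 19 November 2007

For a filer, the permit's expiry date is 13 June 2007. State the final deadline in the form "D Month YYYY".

3 July 2007

20 calendar days after 13 June 2007 is 3 July 2007.
3 July 2007 is a Tuesday and not a listed holiday, so it stands.
The final due date is 3 July 2007.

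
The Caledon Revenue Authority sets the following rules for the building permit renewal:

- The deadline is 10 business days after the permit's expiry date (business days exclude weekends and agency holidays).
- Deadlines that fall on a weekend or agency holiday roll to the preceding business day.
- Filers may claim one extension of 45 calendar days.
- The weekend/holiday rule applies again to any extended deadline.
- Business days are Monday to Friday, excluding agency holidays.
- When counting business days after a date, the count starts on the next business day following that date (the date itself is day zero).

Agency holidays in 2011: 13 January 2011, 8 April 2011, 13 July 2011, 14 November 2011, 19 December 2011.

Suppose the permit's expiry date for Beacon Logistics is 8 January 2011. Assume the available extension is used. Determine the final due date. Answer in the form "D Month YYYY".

Counting 10 business days after 8 January 2011 (skipping weekends and listed holidays) reaches 24 January 2011.
24 January 2011 is a Monday and not a listed holiday, so it stands.
The 45-calendar-day extension moves the deadline from 24 January 2011 to 10 March 2011.
10 March 2011 (Thursday) is already a business day.
Final deadline: 10 March 2011.

10 March 2011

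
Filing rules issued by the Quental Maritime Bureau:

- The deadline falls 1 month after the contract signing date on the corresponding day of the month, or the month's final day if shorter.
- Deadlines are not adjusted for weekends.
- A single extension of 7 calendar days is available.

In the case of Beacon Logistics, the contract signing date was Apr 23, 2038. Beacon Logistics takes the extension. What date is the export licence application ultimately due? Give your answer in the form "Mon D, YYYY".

May 30, 2038

1 month from Apr 23, 2038 is May 23, 2038.
May 23, 2038 falls on a Sunday. The rules make no weekend/holiday allowance, so it remains May 23, 2038.
The 7-calendar-day extension moves the deadline from May 23, 2038 to May 30, 2038.
No adjustment is made for weekends or holidays, so May 30, 2038 stands.
Final deadline: May 30, 2038.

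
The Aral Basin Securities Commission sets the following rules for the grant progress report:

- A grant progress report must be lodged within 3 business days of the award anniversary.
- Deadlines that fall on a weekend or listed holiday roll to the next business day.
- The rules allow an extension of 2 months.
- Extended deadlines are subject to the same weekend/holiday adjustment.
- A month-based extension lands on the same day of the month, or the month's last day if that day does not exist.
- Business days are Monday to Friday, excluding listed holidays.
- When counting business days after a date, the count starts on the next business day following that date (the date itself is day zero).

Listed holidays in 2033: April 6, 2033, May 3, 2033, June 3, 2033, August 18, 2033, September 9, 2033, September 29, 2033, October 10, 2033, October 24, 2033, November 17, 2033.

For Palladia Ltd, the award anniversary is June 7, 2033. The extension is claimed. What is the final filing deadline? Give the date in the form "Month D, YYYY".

August 10, 2033

3 business days after June 7, 2033, excluding weekends and holidays, is June 10, 2033.
June 10, 2033 (Friday) is already a business day.
Add 2 months to June 10, 2033: August 10, 2033.
August 10, 2033 is a Wednesday and not a listed holiday, so it stands.
So the filing is due August 10, 2033.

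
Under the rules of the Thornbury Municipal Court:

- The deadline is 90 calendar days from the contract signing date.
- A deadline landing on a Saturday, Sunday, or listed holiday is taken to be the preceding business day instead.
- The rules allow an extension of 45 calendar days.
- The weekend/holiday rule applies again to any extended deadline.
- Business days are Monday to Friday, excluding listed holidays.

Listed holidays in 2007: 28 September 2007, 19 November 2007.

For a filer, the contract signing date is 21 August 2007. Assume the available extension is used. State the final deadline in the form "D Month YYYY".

Adding 90 calendar days to 21 August 2007 gives 19 November 2007.
19 November 2007 is a listed holiday, so it moves to the preceding business day, 16 November 2007 (Friday).
The 45-calendar-day extension moves the deadline from 16 November 2007 to 31 December 2007.
31 December 2007 falls on a Monday, which is a business day, so no adjustment is needed.
Deadline: 31 December 2007.

31 December 2007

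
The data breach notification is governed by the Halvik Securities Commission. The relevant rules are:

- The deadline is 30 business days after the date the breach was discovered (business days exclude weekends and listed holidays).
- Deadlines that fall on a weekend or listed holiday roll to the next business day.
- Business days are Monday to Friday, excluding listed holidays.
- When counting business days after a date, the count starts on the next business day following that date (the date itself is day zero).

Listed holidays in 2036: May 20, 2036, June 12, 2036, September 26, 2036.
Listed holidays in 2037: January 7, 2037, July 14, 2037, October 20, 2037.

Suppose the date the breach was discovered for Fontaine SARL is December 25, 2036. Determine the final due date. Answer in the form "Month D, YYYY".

February 6, 2037

Counting 30 business days after December 25, 2036 (skipping weekends and listed holidays) reaches February 6, 2037.
February 6, 2037 falls on a Friday, which is a business day, so no adjustment is needed.
So the filing is due February 6, 2037.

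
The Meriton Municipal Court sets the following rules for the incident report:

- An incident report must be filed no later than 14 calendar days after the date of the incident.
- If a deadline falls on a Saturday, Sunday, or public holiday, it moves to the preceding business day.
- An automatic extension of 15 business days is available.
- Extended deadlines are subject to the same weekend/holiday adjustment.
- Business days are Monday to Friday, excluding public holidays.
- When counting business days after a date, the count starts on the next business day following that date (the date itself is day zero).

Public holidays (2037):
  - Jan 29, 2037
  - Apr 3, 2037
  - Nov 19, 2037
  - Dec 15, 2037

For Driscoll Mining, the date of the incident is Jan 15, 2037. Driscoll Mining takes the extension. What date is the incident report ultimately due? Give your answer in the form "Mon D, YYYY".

From Jan 15, 2037, 14 calendar days later is Jan 29, 2037.
Jan 29, 2037 falls on a listed holiday. Rolling to the preceding business day gives Jan 28, 2037, a Wednesday.
Counting 15 further business days from Jan 28, 2037 reaches Feb 19, 2037.
Feb 19, 2037 (Thursday) is already a business day.
The final due date is Feb 19, 2037.

Feb 19, 2037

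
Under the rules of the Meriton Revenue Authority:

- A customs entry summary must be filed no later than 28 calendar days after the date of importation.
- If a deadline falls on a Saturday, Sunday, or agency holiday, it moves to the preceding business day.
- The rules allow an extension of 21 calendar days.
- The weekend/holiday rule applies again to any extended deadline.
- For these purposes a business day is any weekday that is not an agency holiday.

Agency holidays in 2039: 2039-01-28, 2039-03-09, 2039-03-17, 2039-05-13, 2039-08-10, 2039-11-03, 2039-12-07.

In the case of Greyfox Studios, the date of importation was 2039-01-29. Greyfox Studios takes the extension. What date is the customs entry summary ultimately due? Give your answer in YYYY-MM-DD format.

2039-03-18

Adding 28 calendar days to 2039-01-29 gives 2039-02-26.
2039-02-26 is a Saturday; the preceding business day is 2039-02-25 (Friday).
Applying the 21-calendar-day extension: 2039-02-25 + 21 days = 2039-03-18.
2039-03-18 falls on a Friday, which is a business day, so no adjustment is needed.
Deadline: 2039-03-18.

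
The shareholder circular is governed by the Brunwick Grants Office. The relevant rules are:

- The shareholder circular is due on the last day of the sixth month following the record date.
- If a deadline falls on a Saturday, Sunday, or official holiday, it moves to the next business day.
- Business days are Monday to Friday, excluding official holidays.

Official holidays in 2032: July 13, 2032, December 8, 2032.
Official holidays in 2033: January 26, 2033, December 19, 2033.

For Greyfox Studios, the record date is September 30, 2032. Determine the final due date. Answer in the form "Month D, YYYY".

6 months after September 30, 2032 is March 2033; that month ends on March 31, 2033.
Since March 31, 2033 is a Thursday and not a holiday, the date is unchanged.
Deadline: March 31, 2033.

March 31, 2033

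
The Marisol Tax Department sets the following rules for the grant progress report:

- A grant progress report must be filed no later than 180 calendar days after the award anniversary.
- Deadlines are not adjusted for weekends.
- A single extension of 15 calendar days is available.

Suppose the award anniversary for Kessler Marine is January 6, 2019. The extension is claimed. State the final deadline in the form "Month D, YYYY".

180 calendar days after January 6, 2019 is July 5, 2019.
July 5, 2019 falls on a Friday. The rules make no weekend/holiday allowance, so it remains July 5, 2019.
The 15-calendar-day extension moves the deadline from July 5, 2019 to July 20, 2019.
No adjustment is made for weekends or holidays, so July 20, 2019 stands.
So the filing is due July 20, 2019.

July 20, 2019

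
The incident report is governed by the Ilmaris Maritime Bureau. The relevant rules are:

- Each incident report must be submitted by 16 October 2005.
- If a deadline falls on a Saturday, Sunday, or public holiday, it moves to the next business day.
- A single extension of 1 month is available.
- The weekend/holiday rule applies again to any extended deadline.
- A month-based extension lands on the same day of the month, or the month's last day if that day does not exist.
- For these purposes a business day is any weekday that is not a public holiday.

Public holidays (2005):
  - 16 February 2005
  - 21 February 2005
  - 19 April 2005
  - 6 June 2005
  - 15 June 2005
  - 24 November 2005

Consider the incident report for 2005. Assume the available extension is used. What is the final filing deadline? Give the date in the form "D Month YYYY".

Start from the fixed due date, 16 October 2005.
16 October 2005 falls on a Sunday. Rolling to the next business day gives 17 October 2005, a Monday.
Add 1 month to 17 October 2005: 17 November 2005.
Since 17 November 2005 is a Thursday and not a holiday, the date is unchanged.
So the filing is due 17 November 2005.

17 November 2005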